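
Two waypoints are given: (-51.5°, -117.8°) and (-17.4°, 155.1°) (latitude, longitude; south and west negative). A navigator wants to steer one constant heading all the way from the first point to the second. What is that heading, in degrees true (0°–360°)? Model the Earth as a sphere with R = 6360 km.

Δψ = ln[tan(π/4+φ₂/2)/tan(π/4+φ₁/2)] = +0.7436
Δλ = -1.5202 rad (taken the short way round)
course = atan2(Δλ, Δψ) = 296.07°

296.1°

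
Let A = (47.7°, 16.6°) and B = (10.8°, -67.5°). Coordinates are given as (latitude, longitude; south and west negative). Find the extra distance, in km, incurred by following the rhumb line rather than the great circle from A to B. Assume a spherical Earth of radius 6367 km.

Great circle: cos σ = sin φ₁ sin φ₂ + cos φ₁ cos φ₂ cos Δλ,  σ = 1.3628 rad → d_gc = 8676.6 km
Rhumb line: Δψ = -0.7600, q = Δφ/Δψ = 0.8474, d_rh = R√(Δφ²+q²Δλ²) = 8917.7 km
Excess = 8917.7 − 8676.6 = 241.1 ≈ 241 km

241 km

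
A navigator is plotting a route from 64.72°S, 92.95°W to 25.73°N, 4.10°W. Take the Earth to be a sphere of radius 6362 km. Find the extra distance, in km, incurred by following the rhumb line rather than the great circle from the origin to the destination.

300 km

Great circle: cos σ = sin φ₁ sin φ₂ + cos φ₁ cos φ₂ cos Δλ,  σ = 1.9658 rad → d_gc = 12506.6 km
Rhumb line: Δψ = +1.9599, q = Δφ/Δψ = 0.8055, d_rh = R√(Δφ²+q²Δλ²) = 12806.9 km
Excess = 12806.9 − 12506.6 = 300.3 ≈ 300 km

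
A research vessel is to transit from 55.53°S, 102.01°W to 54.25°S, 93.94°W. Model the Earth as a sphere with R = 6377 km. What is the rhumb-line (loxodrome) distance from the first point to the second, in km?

Rhumb course C = atan2(Δλ, Δψ) with Δψ = ln[tan(π/4+φ₂/2)/tan(π/4+φ₁/2)] = +0.0388, Δλ = +0.1408 → C = 74.58°
d = R·|Δφ| / |cos C| = 6377·0.02234 / 0.26588 = 536 km

536 km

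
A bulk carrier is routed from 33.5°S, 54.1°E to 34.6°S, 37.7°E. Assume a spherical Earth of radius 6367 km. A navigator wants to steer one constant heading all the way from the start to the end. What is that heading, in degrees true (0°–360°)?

265.4°

Meridional parts: M(φ₁)=-0.6212, M(φ₂)=-0.6443 → ΔM = -0.0232;  Δλ = -0.2862 rad
tan C = Δλ / ΔM = +12.3526 → C = 265.37°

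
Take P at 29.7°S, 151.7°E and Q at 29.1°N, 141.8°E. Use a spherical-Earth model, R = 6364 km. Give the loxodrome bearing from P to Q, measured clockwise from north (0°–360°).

Δψ = ln[tan(π/4+φ₂/2)/tan(π/4+φ₁/2)] = +1.0745
Δλ = -0.1728 rad (taken the short way round)
course = atan2(Δλ, Δψ) = 350.86°

350.9°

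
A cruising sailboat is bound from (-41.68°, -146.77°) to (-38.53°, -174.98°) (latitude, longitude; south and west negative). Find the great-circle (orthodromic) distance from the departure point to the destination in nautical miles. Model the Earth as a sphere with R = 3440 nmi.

cos σ = sin φ₁ sin φ₂ + cos φ₁ cos φ₂ cos Δλ
      = sin(-41.68°)sin(-38.53°) + cos(-41.68°)cos(-38.53°)cos(-28.21°) = 0.9291
σ = 21.706° → d = Rσ = 3440·0.37885 = 1303 nmi

1303 nmi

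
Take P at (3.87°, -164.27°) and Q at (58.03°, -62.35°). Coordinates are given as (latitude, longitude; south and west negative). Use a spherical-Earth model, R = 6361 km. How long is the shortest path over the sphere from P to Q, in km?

10322 km

Haversine: a = sin²(Δφ/2)+cos φ₁ cos φ₂ sin²(Δλ/2) = 0.52593;  σ = 2·atan2(√a,√(1−a))
σ = 92.972° → d = Rσ = 6361·1.62268 = 10322 km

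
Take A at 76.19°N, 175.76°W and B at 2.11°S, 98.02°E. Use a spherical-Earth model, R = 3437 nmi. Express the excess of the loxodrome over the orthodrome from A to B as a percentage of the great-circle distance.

4.9%

Great circle: σ = 1.5908 rad → d_gc = Rσ = 5467.7 nmi
Rhumb: Δφ = -1.3666, Δλ = -1.5048, Δψ = -2.1480, q = Δφ/Δψ = 0.6362 → d_rh = R√(Δφ²+q²Δλ²) = 5735.0 nmi
Excess = (5735.0 − 5467.7) / 5467.7 = 267.3 / 5467.7 = 4.89% ≈ 4.9%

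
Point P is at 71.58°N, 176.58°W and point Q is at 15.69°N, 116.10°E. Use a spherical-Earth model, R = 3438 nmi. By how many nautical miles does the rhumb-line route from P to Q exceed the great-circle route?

Great circle: cos σ = sin φ₁ sin φ₂ + cos φ₁ cos φ₂ cos Δλ,  σ = 1.1876 rad → d_gc = 4083.0 nmi
Rhumb line: Δψ = -1.5419, q = Δφ/Δψ = 0.6326, d_rh = R√(Δφ²+q²Δλ²) = 4216.3 nmi
Excess = 4216.3 − 4083.0 = 133.3 ≈ 133 nmi

133 nmi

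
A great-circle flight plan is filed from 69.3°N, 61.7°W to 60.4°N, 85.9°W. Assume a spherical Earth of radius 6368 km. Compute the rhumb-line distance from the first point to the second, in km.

1503 km

Rhumb course C = atan2(Δλ, Δψ) with Δψ = ln[tan(π/4+φ₂/2)/tan(π/4+φ₁/2)] = -0.3693, Δλ = -0.4224 → C = 228.84°
d = R·|Δφ| / |cos C| = 6368·0.15533 / 0.65820 = 1503 km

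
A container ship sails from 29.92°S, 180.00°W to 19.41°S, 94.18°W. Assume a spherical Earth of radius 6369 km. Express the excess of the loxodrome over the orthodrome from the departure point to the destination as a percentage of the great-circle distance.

2.0%

Great circle: σ = 1.3435 rad → d_gc = Rσ = 8556.7 km
Rhumb: Δφ = +0.1834, Δλ = +1.4978, Δψ = +0.2023, q = Δφ/Δψ = 0.9069 → d_rh = R√(Δφ²+q²Δλ²) = 8730.6 km
Excess = (8730.6 − 8556.7) / 8556.7 = 173.9 / 8556.7 = 2.03% ≈ 2.0%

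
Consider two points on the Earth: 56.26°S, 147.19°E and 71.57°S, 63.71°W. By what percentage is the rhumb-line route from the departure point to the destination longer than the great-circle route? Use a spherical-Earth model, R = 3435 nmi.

30.1%

Great circle: σ = 0.8786 rad → d_gc = Rσ = 3017.9 nmi
Rhumb: Δφ = -0.2672, Δλ = +2.6023, Δψ = -0.6255, q = Δφ/Δψ = 0.4272 → d_rh = R√(Δφ²+q²Δλ²) = 3927.2 nmi
Excess = (3927.2 − 3017.9) / 3017.9 = 909.3 / 3017.9 = 30.13% ≈ 30.1%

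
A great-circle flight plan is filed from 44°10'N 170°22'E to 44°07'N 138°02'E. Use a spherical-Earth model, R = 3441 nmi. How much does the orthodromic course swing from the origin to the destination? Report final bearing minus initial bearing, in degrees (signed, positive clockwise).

Initial bearing θ₁ = atan2(sin Δλ cos φ₂, cos φ₁ sin φ₂ − sin φ₁ cos φ₂ cos Δλ) = 281.29°
Final bearing θ₂ = (initial bearing from the destination back to the start) + 180° = 258.47°
Δθ = θ₂ − θ₁ = -22.8°

-22.8°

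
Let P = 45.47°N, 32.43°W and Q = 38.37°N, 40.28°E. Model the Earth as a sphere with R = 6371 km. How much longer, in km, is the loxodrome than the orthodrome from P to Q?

197 km

Great circle: cos σ = sin φ₁ sin φ₂ + cos φ₁ cos φ₂ cos Δλ,  σ = 0.9199 rad → d_gc = 5860.5 km
Rhumb line: Δψ = -0.1668, q = Δφ/Δψ = 0.7428, d_rh = R√(Δφ²+q²Δλ²) = 6057.5 km
Excess = 6057.5 − 5860.5 = 197.0 ≈ 197 km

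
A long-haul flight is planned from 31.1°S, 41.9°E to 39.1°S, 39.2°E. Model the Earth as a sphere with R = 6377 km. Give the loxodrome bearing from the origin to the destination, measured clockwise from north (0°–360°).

Meridional parts: M(φ₁)=-0.5716, M(φ₂)=-0.7425 → ΔM = -0.1709;  Δλ = -0.0471 rad
tan C = Δλ / ΔM = +0.2757 → C = 195.41°

195.4°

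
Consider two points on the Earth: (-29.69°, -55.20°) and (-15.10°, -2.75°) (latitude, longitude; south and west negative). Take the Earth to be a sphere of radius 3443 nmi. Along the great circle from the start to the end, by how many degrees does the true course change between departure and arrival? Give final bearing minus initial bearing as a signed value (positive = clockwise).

-21.4°

At departure: θ₁ = atan2(sin Δλ cos φ₂, cos φ₁ sin φ₂ − sin φ₁ cos φ₂ cos Δλ) = 85.14°
At arrival: θ₂ = atan2(sin Δλ cos φ₁, −cos φ₂ sin φ₁ + sin φ₂ cos φ₁ cos Δλ) = 63.71°
Δθ = θ₂ − θ₁ = -21.4°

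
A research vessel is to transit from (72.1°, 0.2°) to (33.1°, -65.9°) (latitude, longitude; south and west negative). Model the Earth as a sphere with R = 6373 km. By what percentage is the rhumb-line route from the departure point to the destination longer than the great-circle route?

Great circle: σ = 0.8970 rad → d_gc = Rσ = 5716.4 km
Rhumb: Δφ = -0.6807, Δλ = -1.1537, Δψ = -1.2356, q = Δφ/Δψ = 0.5509 → d_rh = R√(Δφ²+q²Δλ²) = 5934.9 km
Excess = (5934.9 − 5716.4) / 5716.4 = 218.5 / 5716.4 = 3.82% ≈ 3.8%

3.8%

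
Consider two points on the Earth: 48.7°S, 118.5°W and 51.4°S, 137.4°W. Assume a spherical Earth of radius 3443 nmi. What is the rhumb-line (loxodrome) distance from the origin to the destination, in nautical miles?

Δψ = ln[tan(π/4+φ₂/2)/tan(π/4+φ₁/2)] = -0.0734;  Δφ = -0.0471 rad,  Δλ = -0.3299 rad
q = Δφ/Δψ = 0.6419
d = R·√(Δφ² + q²Δλ²) = 3443·0.21692 = 747 nmi

747 nmi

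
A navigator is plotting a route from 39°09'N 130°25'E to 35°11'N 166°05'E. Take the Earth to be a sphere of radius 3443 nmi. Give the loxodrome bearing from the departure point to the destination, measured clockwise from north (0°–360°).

Δψ = ln[tan(π/4+φ₂/2)/tan(π/4+φ₁/2)] = -0.0869
Δλ = +0.6225 rad (taken the short way round)
course = atan2(Δλ, Δψ) = 97.95°

97.9°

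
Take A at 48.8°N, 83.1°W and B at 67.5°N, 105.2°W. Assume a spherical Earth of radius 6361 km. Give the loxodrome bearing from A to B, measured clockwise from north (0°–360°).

Δψ = ln[tan(π/4+φ₂/2)/tan(π/4+φ₁/2)] = +0.6364
Δλ = -0.3857 rad (taken the short way round)
course = atan2(Δλ, Δψ) = 328.78°

328.8°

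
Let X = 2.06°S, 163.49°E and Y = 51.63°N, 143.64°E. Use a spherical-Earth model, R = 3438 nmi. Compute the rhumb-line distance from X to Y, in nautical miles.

Rhumb course C = atan2(Δλ, Δψ) with Δψ = ln[tan(π/4+φ₂/2)/tan(π/4+φ₁/2)] = +1.0917, Δλ = -0.3464 → C = 342.39°
d = R·|Δφ| / |cos C| = 3438·0.93707 / 0.95315 = 3380 nmi

3380 nmi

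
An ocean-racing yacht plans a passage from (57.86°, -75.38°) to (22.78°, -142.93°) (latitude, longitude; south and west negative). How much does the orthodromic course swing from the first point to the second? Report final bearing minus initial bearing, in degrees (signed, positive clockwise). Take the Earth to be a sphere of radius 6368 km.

At departure: θ₁ = atan2(sin Δλ cos φ₂, cos φ₁ sin φ₂ − sin φ₁ cos φ₂ cos Δλ) = 263.83°
At arrival: θ₂ = atan2(sin Δλ cos φ₁, −cos φ₂ sin φ₁ + sin φ₂ cos φ₁ cos Δλ) = 215.01°
Δθ = θ₂ − θ₁ = -48.8°

-48.8°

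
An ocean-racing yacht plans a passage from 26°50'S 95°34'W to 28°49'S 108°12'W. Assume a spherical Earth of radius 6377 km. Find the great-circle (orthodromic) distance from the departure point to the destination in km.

Haversine: a = sin²(Δφ/2)+cos φ₁ cos φ₂ sin²(Δλ/2) = 0.00976;  σ = 2·atan2(√a,√(1−a))
σ = 11.341° → d = Rσ = 6377·0.19795 = 1262 km

1262 km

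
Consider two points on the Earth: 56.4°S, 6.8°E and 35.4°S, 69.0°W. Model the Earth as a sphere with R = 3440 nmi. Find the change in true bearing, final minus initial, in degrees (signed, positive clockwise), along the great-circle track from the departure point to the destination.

At departure: θ₁ = atan2(sin Δλ cos φ₂, cos φ₁ sin φ₂ − sin φ₁ cos φ₂ cos Δλ) = 258.97°
At arrival: θ₂ = atan2(sin Δλ cos φ₁, −cos φ₂ sin φ₁ + sin φ₂ cos φ₁ cos Δλ) = 318.21°
Δθ = θ₂ − θ₁ = +59.2°

+59.2°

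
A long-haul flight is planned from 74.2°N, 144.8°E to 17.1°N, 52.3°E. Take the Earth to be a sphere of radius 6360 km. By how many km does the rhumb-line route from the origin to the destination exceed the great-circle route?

570 km

Great circle: cos σ = sin φ₁ sin φ₂ + cos φ₁ cos φ₂ cos Δλ,  σ = 1.2958 rad → d_gc = 8241.1 km
Rhumb line: Δψ = -1.6720, q = Δφ/Δψ = 0.5960, d_rh = R√(Δφ²+q²Δλ²) = 8810.7 km
Excess = 8810.7 − 8241.1 = 569.6 ≈ 570 km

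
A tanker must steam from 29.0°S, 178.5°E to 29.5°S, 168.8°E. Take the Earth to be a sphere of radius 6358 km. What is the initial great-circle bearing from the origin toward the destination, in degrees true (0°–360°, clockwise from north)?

θ = atan2( sin Δλ·cos φ₂ ,  cos φ₁ sin φ₂ − sin φ₁ cos φ₂ cos Δλ )
  = atan2(-0.1466, -0.0148) = 264.25°

264.3°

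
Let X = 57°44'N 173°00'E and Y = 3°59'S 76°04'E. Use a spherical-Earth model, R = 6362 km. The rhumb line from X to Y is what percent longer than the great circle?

Great circle: σ = 1.6941 rad → d_gc = Rσ = 10778.1 km
Rhumb: Δφ = -1.0772, Δλ = -1.6918, Δψ = -1.3100, q = Δφ/Δψ = 0.8223 → d_rh = R√(Δφ²+q²Δλ²) = 11193.3 km
Excess = (11193.3 − 10778.1) / 10778.1 = 415.2 / 10778.1 = 3.852% ≈ 3.9%

3.9%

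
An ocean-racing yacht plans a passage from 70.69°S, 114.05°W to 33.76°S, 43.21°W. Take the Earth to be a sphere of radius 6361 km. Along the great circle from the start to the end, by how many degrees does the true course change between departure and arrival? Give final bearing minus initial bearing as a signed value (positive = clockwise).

At departure: θ₁ = atan2(sin Δλ cos φ₂, cos φ₁ sin φ₂ − sin φ₁ cos φ₂ cos Δλ) = 84.64°
At arrival: θ₂ = atan2(sin Δλ cos φ₁, −cos φ₂ sin φ₁ + sin φ₂ cos φ₁ cos Δλ) = 23.33°
Δθ = θ₂ − θ₁ = -61.3°

-61.3°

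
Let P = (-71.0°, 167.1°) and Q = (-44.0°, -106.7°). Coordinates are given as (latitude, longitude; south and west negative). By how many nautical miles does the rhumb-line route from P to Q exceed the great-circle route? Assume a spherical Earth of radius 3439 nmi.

214 nmi

Great circle: cos σ = sin φ₁ sin φ₂ + cos φ₁ cos φ₂ cos Δλ,  σ = 0.8334 rad → d_gc = 2866.2 nmi
Rhumb line: Δψ = +0.9308, q = Δφ/Δψ = 0.5063, d_rh = R√(Δφ²+q²Δλ²) = 3080.2 nmi
Excess = 3080.2 − 2866.2 = 214.0 ≈ 214 nmi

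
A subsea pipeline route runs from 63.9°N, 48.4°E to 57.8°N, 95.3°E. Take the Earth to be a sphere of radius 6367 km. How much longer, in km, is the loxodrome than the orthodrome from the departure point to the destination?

56 km

Great circle: cos σ = sin φ₁ sin φ₂ + cos φ₁ cos φ₂ cos Δλ,  σ = 0.4025 rad → d_gc = 2562.7 km
Rhumb line: Δψ = -0.2193, q = Δφ/Δψ = 0.4854, d_rh = R√(Δφ²+q²Δλ²) = 2619.0 km
Excess = 2619.0 − 2562.7 = 56.3 ≈ 56 km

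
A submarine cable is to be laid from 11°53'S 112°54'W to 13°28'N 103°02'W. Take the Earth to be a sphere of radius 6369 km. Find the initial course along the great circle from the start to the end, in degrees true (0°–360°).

21.4°

N = sin Δλ·cos φ₂ = +0.1666;  D = cos φ₁ sin φ₂ − sin φ₁ cos φ₂ cos Δλ = +0.4252
initial course = atan2(N, D) = 21.40°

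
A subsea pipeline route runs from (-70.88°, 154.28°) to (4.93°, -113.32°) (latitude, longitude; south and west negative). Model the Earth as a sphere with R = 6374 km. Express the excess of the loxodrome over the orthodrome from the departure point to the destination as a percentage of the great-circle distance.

Great circle: σ = 1.6658 rad → d_gc = Rσ = 10617.8 km
Rhumb: Δφ = +1.3231, Δλ = +1.6127, Δψ = +1.8674, q = Δφ/Δψ = 0.7085 → d_rh = R√(Δφ²+q²Δλ²) = 11143.2 km
Excess = (11143.2 − 10617.8) / 10617.8 = 525.4 / 10617.8 = 4.948% ≈ 4.9%

4.9%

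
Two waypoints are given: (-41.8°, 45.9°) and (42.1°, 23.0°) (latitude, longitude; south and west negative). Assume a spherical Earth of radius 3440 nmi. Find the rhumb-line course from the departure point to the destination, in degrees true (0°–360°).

Meridional parts: M(φ₁)=-0.8045, M(φ₂)=+0.8115 → ΔM = +1.6160;  Δλ = -0.3997 rad
tan C = Δλ / ΔM = -0.2473 → C = 346.11°

346.1°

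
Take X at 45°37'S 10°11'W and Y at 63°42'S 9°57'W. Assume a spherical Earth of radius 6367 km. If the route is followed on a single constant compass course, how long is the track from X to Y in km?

2010 km

Rhumb course C = atan2(Δλ, Δψ) with Δψ = ln[tan(π/4+φ₂/2)/tan(π/4+φ₁/2)] = -0.5574, Δλ = +0.0041 → C = 179.58°
d = R·|Δφ| / |cos C| = 6367·0.31561 / 0.99997 = 2010 km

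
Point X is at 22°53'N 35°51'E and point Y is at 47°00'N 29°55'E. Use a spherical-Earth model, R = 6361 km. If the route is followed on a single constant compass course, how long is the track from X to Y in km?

2730 km

Rhumb course C = atan2(Δλ, Δψ) with Δψ = ln[tan(π/4+φ₂/2)/tan(π/4+φ₁/2)] = +0.5212, Δλ = -0.1036 → C = 348.76°
d = R·|Δφ| / |cos C| = 6361·0.42092 / 0.98083 = 2730 km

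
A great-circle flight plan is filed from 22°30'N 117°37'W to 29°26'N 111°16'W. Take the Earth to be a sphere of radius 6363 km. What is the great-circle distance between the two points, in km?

cos σ = sin φ₁ sin φ₂ + cos φ₁ cos φ₂ cos Δλ
      = sin(22.50°)sin(29.43°) + cos(22.50°)cos(29.43°)cos(6.35°) = 0.9878
σ = 8.977° → d = Rσ = 6363·0.15668 = 997 km

997 km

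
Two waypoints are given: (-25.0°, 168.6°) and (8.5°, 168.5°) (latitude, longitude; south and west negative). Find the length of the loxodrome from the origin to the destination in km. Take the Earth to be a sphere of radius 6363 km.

Δψ = ln[tan(π/4+φ₂/2)/tan(π/4+φ₁/2)] = +0.5998;  Δφ = +0.5847 rad,  Δλ = -0.0017 rad
q = Δφ/Δψ = 0.9748
d = R·√(Δφ² + q²Δλ²) = 6363·0.58469 = 3720 km

3720 km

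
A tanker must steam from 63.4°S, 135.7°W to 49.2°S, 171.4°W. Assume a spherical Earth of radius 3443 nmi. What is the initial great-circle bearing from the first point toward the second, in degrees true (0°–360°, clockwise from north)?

289.6°

θ = atan2( sin Δλ·cos φ₂ ,  cos φ₁ sin φ₂ − sin φ₁ cos φ₂ cos Δλ )
  = atan2(-0.3813, +0.1355) = 289.57°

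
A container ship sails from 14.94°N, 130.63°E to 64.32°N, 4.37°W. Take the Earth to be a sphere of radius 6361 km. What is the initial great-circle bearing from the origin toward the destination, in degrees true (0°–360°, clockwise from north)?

N = sin Δλ·cos φ₂ = -0.3064;  D = cos φ₁ sin φ₂ − sin φ₁ cos φ₂ cos Δλ = +0.9498
initial course = atan2(N, D) = 342.12°

342.1°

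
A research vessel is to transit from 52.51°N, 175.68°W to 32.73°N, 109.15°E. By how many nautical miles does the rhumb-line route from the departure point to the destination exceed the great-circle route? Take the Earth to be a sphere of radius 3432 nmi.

126 nmi

Great circle: cos σ = sin φ₁ sin φ₂ + cos φ₁ cos φ₂ cos Δλ,  σ = 0.9763 rad → d_gc = 3350.8 nmi
Rhumb line: Δψ = -0.4756, q = Δφ/Δψ = 0.7259, d_rh = R√(Δφ²+q²Δλ²) = 3476.6 nmi
Excess = 3476.6 − 3350.8 = 125.8 ≈ 126 nmi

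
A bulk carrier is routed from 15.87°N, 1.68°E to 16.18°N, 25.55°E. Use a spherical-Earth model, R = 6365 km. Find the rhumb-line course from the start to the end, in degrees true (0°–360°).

89.2°

Δψ = ln[tan(π/4+φ₂/2)/tan(π/4+φ₁/2)] = +0.0056
Δλ = +0.4166 rad (taken the short way round)
course = atan2(Δλ, Δψ) = 89.23°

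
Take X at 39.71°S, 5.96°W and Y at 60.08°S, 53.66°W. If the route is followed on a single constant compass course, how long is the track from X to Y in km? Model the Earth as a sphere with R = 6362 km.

Rhumb course C = atan2(Δλ, Δψ) with Δψ = ln[tan(π/4+φ₂/2)/tan(π/4+φ₁/2)] = -0.5634, Δλ = -0.8325 → C = 235.91°
d = R·|Δφ| / |cos C| = 6362·0.35552 / 0.56049 = 4035 km

4035 km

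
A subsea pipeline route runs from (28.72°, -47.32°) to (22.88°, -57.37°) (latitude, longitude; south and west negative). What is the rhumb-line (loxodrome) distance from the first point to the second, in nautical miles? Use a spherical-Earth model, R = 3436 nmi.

Δψ = ln[tan(π/4+φ₂/2)/tan(π/4+φ₁/2)] = -0.1133;  Δφ = -0.1019 rad,  Δλ = -0.1754 rad
q = Δφ/Δψ = 0.8997
d = R·√(Δφ² + q²Δλ²) = 3436·0.18787 = 646 nmi

646 nmi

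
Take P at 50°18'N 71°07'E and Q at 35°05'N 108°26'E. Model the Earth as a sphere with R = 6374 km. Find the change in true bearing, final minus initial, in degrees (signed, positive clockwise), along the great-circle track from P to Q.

At departure: θ₁ = atan2(sin Δλ cos φ₂, cos φ₁ sin φ₂ − sin φ₁ cos φ₂ cos Δλ) = 105.07°
At arrival: θ₂ = atan2(sin Δλ cos φ₁, −cos φ₂ sin φ₁ + sin φ₂ cos φ₁ cos Δλ) = 131.08°
Δθ = θ₂ − θ₁ = +26.0°

+26.0°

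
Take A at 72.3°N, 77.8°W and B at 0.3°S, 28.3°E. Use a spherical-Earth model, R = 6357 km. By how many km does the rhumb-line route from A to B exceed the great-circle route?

Great circle: cos σ = sin φ₁ sin φ₂ + cos φ₁ cos φ₂ cos Δλ,  σ = 1.6602 rad → d_gc = 10554.0 km
Rhumb line: Δψ = -1.8650, q = Δφ/Δψ = 0.6794, d_rh = R√(Δφ²+q²Δλ²) = 11351.1 km
Excess = 11351.1 − 10554.0 = 797.1 ≈ 797 km

797 km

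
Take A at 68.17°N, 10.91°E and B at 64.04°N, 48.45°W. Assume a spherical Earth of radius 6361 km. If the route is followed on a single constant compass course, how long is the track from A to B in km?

2702 km

Rhumb course C = atan2(Δλ, Δψ) with Δψ = ln[tan(π/4+φ₂/2)/tan(π/4+φ₁/2)] = -0.1784, Δλ = -1.0360 → C = 260.23°
d = R·|Δφ| / |cos C| = 6361·0.07208 / 0.16969 = 2702 km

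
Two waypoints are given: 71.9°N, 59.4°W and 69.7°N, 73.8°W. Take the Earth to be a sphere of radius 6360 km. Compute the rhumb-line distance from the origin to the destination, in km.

579 km

Δψ = ln[tan(π/4+φ₂/2)/tan(π/4+φ₁/2)] = -0.1169;  Δφ = -0.0384 rad,  Δλ = -0.2513 rad
q = Δφ/Δψ = 0.3285
d = R·√(Δφ² + q²Δλ²) = 6360·0.09106 = 579 km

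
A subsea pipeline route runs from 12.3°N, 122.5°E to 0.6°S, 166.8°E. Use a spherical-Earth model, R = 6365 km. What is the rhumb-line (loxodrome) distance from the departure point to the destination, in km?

Δψ = ln[tan(π/4+φ₂/2)/tan(π/4+φ₁/2)] = -0.2268;  Δφ = -0.2251 rad,  Δλ = +0.7732 rad
q = Δφ/Δψ = 0.9926
d = R·√(Δφ² + q²Δλ²) = 6365·0.79984 = 5091 km

5091 km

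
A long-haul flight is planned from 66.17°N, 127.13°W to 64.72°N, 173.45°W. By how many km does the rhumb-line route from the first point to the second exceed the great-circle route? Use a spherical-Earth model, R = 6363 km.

Great circle: cos σ = sin φ₁ sin φ₂ + cos φ₁ cos φ₂ cos Δλ,  σ = 0.3292 rad → d_gc = 2094.68 km
Rhumb line: Δψ = -0.0609, q = Δφ/Δψ = 0.4154, d_rh = R√(Δφ²+q²Δλ²) = 2143.16 km
Excess = 2143.16 − 2094.68 = 48.48 ≈ 48 km

48 km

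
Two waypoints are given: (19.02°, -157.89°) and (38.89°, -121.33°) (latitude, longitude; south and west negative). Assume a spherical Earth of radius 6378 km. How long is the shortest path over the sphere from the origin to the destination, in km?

Haversine: a = sin²(Δφ/2)+cos φ₁ cos φ₂ sin²(Δλ/2) = 0.10216;  σ = 2·atan2(√a,√(1−a))
σ = 37.281° → d = Rσ = 6378·0.65068 = 4150 km

4150 km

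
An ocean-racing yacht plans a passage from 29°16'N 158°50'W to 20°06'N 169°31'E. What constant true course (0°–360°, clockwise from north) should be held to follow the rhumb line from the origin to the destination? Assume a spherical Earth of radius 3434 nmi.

Δψ = ln[tan(π/4+φ₂/2)/tan(π/4+φ₁/2)] = -0.1763
Δλ = -0.5524 rad (taken the short way round)
course = atan2(Δλ, Δψ) = 252.30°

252.3°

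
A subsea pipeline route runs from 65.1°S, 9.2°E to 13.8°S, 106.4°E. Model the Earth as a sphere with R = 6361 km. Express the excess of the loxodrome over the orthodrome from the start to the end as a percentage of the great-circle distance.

Great circle: σ = 1.4049 rad → d_gc = Rσ = 8936.7 km
Rhumb: Δφ = +0.8954, Δλ = +1.6965, Δψ = +1.2674, q = Δφ/Δψ = 0.7065 → d_rh = R√(Δφ²+q²Δλ²) = 9516.1 km
Excess = (9516.1 − 8936.7) / 8936.7 = 579.4 / 8936.7 = 6.48% ≈ 6.5%

6.5%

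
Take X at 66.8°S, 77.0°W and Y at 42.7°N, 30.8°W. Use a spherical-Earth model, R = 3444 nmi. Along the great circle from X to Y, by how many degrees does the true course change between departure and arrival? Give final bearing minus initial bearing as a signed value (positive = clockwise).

-17.5°

At departure: θ₁ = atan2(sin Δλ cos φ₂, cos φ₁ sin φ₂ − sin φ₁ cos φ₂ cos Δλ) = 35.83°
At arrival: θ₂ = atan2(sin Δλ cos φ₁, −cos φ₂ sin φ₁ + sin φ₂ cos φ₁ cos Δλ) = 18.29°
Δθ = θ₂ − θ₁ = -17.5°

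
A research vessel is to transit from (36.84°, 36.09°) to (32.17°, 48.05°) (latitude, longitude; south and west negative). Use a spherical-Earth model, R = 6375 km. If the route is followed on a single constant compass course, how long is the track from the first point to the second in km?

1213 km

Δψ = ln[tan(π/4+φ₂/2)/tan(π/4+φ₁/2)] = -0.0990;  Δφ = -0.0815 rad,  Δλ = +0.2087 rad
q = Δφ/Δψ = 0.8236
d = R·√(Δφ² + q²Δλ²) = 6375·0.19027 = 1213 km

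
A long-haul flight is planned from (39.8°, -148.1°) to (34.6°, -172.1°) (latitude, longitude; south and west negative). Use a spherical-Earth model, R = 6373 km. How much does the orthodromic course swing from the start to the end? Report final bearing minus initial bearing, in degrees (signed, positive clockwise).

Initial bearing θ₁ = atan2(sin Δλ cos φ₂, cos φ₁ sin φ₂ − sin φ₁ cos φ₂ cos Δλ) = 262.33°
Final bearing θ₂ = (initial bearing from the destination back to the start) + 180° = 247.67°
Δθ = θ₂ − θ₁ = -14.7°

-14.7°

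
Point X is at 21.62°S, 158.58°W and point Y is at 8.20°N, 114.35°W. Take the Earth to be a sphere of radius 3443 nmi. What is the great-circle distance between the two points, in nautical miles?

3163 nmi

Haversine: a = sin²(Δφ/2)+cos φ₁ cos φ₂ sin²(Δλ/2) = 0.19661;  σ = 2·atan2(√a,√(1−a))
σ = 52.643° → d = Rσ = 3443·0.91880 = 3163 nmi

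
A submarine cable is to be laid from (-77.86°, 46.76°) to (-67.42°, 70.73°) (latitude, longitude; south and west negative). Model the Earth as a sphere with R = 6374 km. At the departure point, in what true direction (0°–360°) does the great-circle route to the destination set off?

46.3°

N = sin Δλ·cos φ₂ = +0.1560;  D = cos φ₁ sin φ₂ − sin φ₁ cos φ₂ cos Δλ = +0.1488
initial course = atan2(N, D) = 46.35°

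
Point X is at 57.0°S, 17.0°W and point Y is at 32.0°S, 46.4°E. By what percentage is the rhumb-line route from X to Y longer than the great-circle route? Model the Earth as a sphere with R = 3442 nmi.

Great circle: σ = 0.8616 rad → d_gc = Rσ = 2965.6 nmi
Rhumb: Δφ = +0.4363, Δλ = +1.1065, Δψ = +0.6266, q = Δφ/Δψ = 0.6963 → d_rh = R√(Δφ²+q²Δλ²) = 3047.7 nmi
Excess = (3047.7 − 2965.6) / 2965.6 = 82.1 / 2965.6 = 2.77% ≈ 2.8%

2.8%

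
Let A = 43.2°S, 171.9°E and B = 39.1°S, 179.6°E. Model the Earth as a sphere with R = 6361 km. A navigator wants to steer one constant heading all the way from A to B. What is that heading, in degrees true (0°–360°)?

54.7°

Δψ = ln[tan(π/4+φ₂/2)/tan(π/4+φ₁/2)] = +0.0951
Δλ = +0.1344 rad (taken the short way round)
course = atan2(Δλ, Δψ) = 54.72°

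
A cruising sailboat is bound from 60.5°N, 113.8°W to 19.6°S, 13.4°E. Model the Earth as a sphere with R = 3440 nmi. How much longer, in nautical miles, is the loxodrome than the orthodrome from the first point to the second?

459 nmi

Great circle: cos σ = sin φ₁ sin φ₂ + cos φ₁ cos φ₂ cos Δλ,  σ = 2.1803 rad → d_gc = 7500.1 nmi
Rhumb line: Δψ = -1.6835, q = Δφ/Δψ = 0.8304, d_rh = R√(Δφ²+q²Δλ²) = 7959.1 nmi
Excess = 7959.1 − 7500.1 = 459.0 ≈ 459 nmi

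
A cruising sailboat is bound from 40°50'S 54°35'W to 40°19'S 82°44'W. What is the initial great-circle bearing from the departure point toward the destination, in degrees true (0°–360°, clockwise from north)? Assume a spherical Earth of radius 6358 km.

N = sin Δλ·cos φ₂ = -0.3597;  D = cos φ₁ sin φ₂ − sin φ₁ cos φ₂ cos Δλ = -0.0500
initial course = atan2(N, D) = 262.09°

262.1°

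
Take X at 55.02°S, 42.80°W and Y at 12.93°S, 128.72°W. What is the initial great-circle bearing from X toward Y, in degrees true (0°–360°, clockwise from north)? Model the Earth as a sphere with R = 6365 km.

265.8°

N = sin Δλ·cos φ₂ = -0.9722;  D = cos φ₁ sin φ₂ − sin φ₁ cos φ₂ cos Δλ = -0.0715
initial course = atan2(N, D) = 265.80°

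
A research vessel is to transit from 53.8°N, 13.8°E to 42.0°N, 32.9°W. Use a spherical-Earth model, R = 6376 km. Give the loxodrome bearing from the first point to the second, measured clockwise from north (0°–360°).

Meridional parts: M(φ₁)=+1.1183, M(φ₂)=+0.8092 → ΔM = -0.3091;  Δλ = -0.8151 rad
tan C = Δλ / ΔM = +2.6370 → C = 249.23°

249.2°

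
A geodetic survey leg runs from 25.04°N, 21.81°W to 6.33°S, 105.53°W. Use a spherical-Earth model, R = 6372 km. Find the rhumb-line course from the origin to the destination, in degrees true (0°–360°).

249.0°

Meridional parts: M(φ₁)=+0.4516, M(φ₂)=-0.1107 → ΔM = -0.5624;  Δλ = -1.4612 rad
tan C = Δλ / ΔM = +2.5984 → C = 248.95°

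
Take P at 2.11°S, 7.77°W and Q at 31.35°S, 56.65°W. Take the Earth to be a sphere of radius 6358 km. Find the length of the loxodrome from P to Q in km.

6068 km

Rhumb course C = atan2(Δλ, Δψ) with Δψ = ln[tan(π/4+φ₂/2)/tan(π/4+φ₁/2)] = -0.5399, Δλ = -0.8531 → C = 237.67°
d = R·|Δφ| / |cos C| = 6358·0.51033 / 0.53474 = 6068 km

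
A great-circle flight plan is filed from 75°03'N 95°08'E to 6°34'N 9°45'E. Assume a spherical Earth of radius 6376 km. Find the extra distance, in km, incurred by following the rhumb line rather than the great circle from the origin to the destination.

Great circle: cos σ = sin φ₁ sin φ₂ + cos φ₁ cos φ₂ cos Δλ,  σ = 1.4393 rad → d_gc = 9176.99 km
Rhumb line: Δψ = -1.9161, q = Δφ/Δψ = 0.6238, d_rh = R√(Δφ²+q²Δλ²) = 9654.52 km
Excess = 9654.52 − 9176.99 = 477.53 ≈ 478 km

478 km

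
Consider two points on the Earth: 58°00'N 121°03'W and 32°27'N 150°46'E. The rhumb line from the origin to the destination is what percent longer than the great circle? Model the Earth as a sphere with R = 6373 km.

5.9%

Great circle: σ = 1.0824 rad → d_gc = Rσ = 6898.2 km
Rhumb: Δφ = -0.4459, Δλ = -1.5391, Δψ = -0.6498, q = Δφ/Δψ = 0.6862 → d_rh = R√(Δφ²+q²Δλ²) = 7306.2 km
Excess = (7306.2 − 6898.2) / 6898.2 = 408.0 / 6898.2 = 5.91% ≈ 5.9%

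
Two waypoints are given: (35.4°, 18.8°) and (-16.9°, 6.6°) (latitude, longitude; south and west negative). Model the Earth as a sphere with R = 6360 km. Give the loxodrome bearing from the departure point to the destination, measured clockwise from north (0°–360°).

Meridional parts: M(φ₁)=+0.6614, M(φ₂)=-0.2993 → ΔM = -0.9607;  Δλ = -0.2129 rad
tan C = Δλ / ΔM = +0.2216 → C = 192.50°

192.5°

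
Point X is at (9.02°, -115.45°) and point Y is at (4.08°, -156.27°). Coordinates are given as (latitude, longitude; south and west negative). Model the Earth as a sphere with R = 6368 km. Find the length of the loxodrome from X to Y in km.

Rhumb course C = atan2(Δλ, Δψ) with Δψ = ln[tan(π/4+φ₂/2)/tan(π/4+φ₁/2)] = -0.0868, Δλ = -0.7124 → C = 263.05°
d = R·|Δφ| / |cos C| = 6368·0.08622 / 0.12096 = 4539 km

4539 km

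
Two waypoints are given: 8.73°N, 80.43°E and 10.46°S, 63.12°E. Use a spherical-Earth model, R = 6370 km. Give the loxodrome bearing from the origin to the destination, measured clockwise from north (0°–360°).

221.9°

Δψ = ln[tan(π/4+φ₂/2)/tan(π/4+φ₁/2)] = -0.3365
Δλ = -0.3021 rad (taken the short way round)
course = atan2(Δλ, Δψ) = 221.91°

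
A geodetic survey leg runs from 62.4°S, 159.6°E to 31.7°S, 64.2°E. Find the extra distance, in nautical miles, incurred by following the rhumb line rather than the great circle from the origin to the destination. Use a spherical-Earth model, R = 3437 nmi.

Great circle: cos σ = sin φ₁ sin φ₂ + cos φ₁ cos φ₂ cos Δλ,  σ = 1.1279 rad → d_gc = 3876.51 nmi
Rhumb line: Δψ = +0.8201, q = Δφ/Δψ = 0.6534, d_rh = R√(Δφ²+q²Δλ²) = 4167.97 nmi
Excess = 4167.97 − 3876.51 = 291.46 ≈ 291 nmi

291 nmi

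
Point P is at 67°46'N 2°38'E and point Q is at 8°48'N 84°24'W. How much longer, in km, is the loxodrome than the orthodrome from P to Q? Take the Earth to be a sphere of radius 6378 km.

442 km

Great circle: cos σ = sin φ₁ sin φ₂ + cos φ₁ cos φ₂ cos Δλ,  σ = 1.4091 rad → d_gc = 8987.4 km
Rhumb line: Δψ = -1.4729, q = Δφ/Δψ = 0.6987, d_rh = R√(Δφ²+q²Δλ²) = 9429.3 km
Excess = 9429.3 − 8987.4 = 441.9 ≈ 442 km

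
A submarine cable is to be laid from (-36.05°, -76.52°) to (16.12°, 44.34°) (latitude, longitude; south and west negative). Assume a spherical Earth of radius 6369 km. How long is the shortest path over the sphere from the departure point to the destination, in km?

13804 km

cos σ = sin φ₁ sin φ₂ + cos φ₁ cos φ₂ cos Δλ
      = sin(-36.05°)sin(16.12°) + cos(-36.05°)cos(16.12°)cos(120.86°) = -0.5618
σ = 124.181° → d = Rσ = 6369·2.16736 = 13804 km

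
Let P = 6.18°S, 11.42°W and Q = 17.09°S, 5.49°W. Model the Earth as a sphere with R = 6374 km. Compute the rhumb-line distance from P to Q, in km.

1374 km

Rhumb course C = atan2(Δλ, Δψ) with Δψ = ln[tan(π/4+φ₂/2)/tan(π/4+φ₁/2)] = -0.1947, Δλ = +0.1035 → C = 152.01°
d = R·|Δφ| / |cos C| = 6374·0.19042 / 0.88303 = 1374 km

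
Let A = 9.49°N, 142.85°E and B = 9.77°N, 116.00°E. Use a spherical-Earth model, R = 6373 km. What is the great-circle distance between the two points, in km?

cos σ = sin φ₁ sin φ₂ + cos φ₁ cos φ₂ cos Δλ
      = sin(9.49°)sin(9.77°) + cos(9.49°)cos(9.77°)cos(-26.85°) = 0.8952
σ = 26.466° → d = Rσ = 6373·0.46192 = 2944 km

2944 km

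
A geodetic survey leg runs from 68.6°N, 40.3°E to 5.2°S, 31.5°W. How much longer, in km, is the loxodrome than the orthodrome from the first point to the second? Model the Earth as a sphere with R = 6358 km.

257 km

Great circle: cos σ = sin φ₁ sin φ₂ + cos φ₁ cos φ₂ cos Δλ,  σ = 1.5417 rad → d_gc = 9802.0 km
Rhumb line: Δψ = -1.7571, q = Δφ/Δψ = 0.7330, d_rh = R√(Δφ²+q²Δλ²) = 10058.7 km
Excess = 10058.7 − 9802.0 = 256.7 ≈ 257 km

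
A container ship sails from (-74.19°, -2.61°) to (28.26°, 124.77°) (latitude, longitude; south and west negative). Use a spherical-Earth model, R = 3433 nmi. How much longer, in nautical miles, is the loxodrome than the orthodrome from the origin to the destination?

624 nmi

Great circle: cos σ = sin φ₁ sin φ₂ + cos φ₁ cos φ₂ cos Δλ,  σ = 2.2159 rad → d_gc = 7607.1 nmi
Rhumb line: Δψ = +2.4889, q = Δφ/Δψ = 0.7184, d_rh = R√(Δφ²+q²Δλ²) = 8230.9 nmi
Excess = 8230.9 − 7607.1 = 623.8 ≈ 624 nmi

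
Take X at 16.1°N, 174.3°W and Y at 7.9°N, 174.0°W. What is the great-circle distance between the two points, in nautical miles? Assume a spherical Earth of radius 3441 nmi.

493 nmi

cos σ = sin φ₁ sin φ₂ + cos φ₁ cos φ₂ cos Δλ
      = sin(16.10°)sin(7.90°) + cos(16.10°)cos(7.90°)cos(0.30°) = 0.9898
σ = 8.205° → d = Rσ = 3441·0.14321 = 493 nmi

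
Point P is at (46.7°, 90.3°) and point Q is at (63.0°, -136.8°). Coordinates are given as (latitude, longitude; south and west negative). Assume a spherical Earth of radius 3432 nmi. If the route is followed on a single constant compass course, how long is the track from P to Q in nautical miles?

Δψ = ln[tan(π/4+φ₂/2)/tan(π/4+φ₁/2)] = +0.5028;  Δφ = +0.2845 rad,  Δλ = +2.3195 rad
q = Δφ/Δψ = 0.5658
d = R·√(Δφ² + q²Δλ²) = 3432·1.34287 = 4609 nmi

4609 nmi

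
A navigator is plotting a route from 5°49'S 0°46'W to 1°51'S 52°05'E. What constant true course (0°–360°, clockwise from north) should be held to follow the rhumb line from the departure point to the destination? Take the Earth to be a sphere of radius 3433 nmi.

85.7°

Δψ = ln[tan(π/4+φ₂/2)/tan(π/4+φ₁/2)] = +0.0694
Δλ = +0.9224 rad (taken the short way round)
course = atan2(Δλ, Δψ) = 85.70°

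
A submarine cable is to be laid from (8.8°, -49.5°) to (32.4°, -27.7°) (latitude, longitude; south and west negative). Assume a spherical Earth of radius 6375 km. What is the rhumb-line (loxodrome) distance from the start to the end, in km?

Δψ = ln[tan(π/4+φ₂/2)/tan(π/4+φ₁/2)] = +0.4441;  Δφ = +0.4119 rad,  Δλ = +0.3805 rad
q = Δφ/Δψ = 0.9275
d = R·√(Δφ² + q²Δλ²) = 6375·0.54240 = 3458 km

3458 km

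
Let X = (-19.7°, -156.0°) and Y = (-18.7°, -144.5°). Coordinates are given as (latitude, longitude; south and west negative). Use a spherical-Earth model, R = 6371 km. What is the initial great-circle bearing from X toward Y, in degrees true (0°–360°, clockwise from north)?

86.7°

θ = atan2( sin Δλ·cos φ₂ ,  cos φ₁ sin φ₂ − sin φ₁ cos φ₂ cos Δλ )
  = atan2(+0.1888, +0.0110) = 86.65°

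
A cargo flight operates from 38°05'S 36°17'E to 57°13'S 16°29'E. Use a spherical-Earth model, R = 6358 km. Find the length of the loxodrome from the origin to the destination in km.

2575 km

Δψ = ln[tan(π/4+φ₂/2)/tan(π/4+φ₁/2)] = -0.5038;  Δφ = -0.3339 rad,  Δλ = -0.3456 rad
q = Δφ/Δψ = 0.6628
d = R·√(Δφ² + q²Δλ²) = 6358·0.40495 = 2575 km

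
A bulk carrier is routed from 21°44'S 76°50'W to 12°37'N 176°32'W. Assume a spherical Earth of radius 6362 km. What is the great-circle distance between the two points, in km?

Haversine: a = sin²(Δφ/2)+cos φ₁ cos φ₂ sin²(Δλ/2) = 0.61681;  σ = 2·atan2(√a,√(1−a))
σ = 103.510° → d = Rσ = 6362·1.80659 = 11494 km

11494 km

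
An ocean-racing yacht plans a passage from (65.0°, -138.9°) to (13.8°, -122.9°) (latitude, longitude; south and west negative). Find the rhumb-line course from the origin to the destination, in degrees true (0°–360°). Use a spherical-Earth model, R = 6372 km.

167.5°

Δψ = ln[tan(π/4+φ₂/2)/tan(π/4+φ₁/2)] = -1.2632
Δλ = +0.2793 rad (taken the short way round)
course = atan2(Δλ, Δψ) = 167.53°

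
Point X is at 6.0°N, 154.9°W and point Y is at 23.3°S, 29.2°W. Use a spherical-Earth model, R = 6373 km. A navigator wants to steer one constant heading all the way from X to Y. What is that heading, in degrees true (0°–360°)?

103.4°

Δψ = ln[tan(π/4+φ₂/2)/tan(π/4+φ₁/2)] = -0.5233
Δλ = +2.1939 rad (taken the short way round)
course = atan2(Δλ, Δψ) = 103.42°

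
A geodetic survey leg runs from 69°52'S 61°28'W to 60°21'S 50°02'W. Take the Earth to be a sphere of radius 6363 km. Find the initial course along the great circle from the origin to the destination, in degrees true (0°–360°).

32.1°

N = sin Δλ·cos φ₂ = +0.0981;  D = cos φ₁ sin φ₂ − sin φ₁ cos φ₂ cos Δλ = +0.1561
initial course = atan2(N, D) = 32.13°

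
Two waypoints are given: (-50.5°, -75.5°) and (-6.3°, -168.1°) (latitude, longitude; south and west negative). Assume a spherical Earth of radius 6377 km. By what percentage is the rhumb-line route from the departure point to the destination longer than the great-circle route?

Great circle: σ = 1.5148 rad → d_gc = Rσ = 9659.7 km
Rhumb: Δφ = +0.7714, Δλ = -1.6162, Δψ = +0.9142, q = Δφ/Δψ = 0.8439 → d_rh = R√(Δφ²+q²Δλ²) = 9992.2 km
Excess = (9992.2 − 9659.7) / 9659.7 = 332.5 / 9659.7 = 3.44% ≈ 3.4%

3.4%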